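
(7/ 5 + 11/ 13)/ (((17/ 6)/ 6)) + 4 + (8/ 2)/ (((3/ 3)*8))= 20457/ 2210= 9.26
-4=-4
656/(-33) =-656/33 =-19.88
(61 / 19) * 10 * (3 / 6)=305 / 19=16.05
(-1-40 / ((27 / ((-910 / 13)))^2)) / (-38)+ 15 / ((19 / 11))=437299 / 27702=15.79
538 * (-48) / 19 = -25824 / 19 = -1359.16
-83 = -83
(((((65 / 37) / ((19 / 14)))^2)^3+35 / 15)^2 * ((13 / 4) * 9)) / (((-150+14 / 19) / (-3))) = 29.12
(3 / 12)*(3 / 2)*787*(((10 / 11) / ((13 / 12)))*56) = 13868.81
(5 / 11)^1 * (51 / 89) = 255 / 979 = 0.26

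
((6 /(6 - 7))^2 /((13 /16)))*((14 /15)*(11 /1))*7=206976 /65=3184.25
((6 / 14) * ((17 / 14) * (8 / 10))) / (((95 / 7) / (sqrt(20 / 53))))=204 * sqrt(265) / 176225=0.02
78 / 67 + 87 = 5907 / 67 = 88.16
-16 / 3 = -5.33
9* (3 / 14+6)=783 / 14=55.93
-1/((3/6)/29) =-58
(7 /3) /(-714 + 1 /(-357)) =-0.00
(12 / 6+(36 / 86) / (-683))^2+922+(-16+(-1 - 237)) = 579623529948 / 862538161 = 672.00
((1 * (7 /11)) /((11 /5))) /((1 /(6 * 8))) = 1680 /121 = 13.88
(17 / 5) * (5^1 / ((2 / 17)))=289 / 2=144.50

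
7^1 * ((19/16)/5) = 1.66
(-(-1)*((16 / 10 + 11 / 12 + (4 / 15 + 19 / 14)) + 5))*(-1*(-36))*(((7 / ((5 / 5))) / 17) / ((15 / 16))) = 61424 / 425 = 144.53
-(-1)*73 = 73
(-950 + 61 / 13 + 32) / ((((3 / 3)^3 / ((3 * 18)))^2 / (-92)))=3185193456 / 13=245014881.23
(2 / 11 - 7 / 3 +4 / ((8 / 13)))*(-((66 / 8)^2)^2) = -10313919 / 512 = -20144.37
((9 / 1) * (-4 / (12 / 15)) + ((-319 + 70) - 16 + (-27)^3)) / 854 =-19993 / 854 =-23.41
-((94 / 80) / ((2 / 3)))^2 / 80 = -0.04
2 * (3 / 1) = 6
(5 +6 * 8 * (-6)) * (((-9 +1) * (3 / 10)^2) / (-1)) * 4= -20376 / 25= -815.04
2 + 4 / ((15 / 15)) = 6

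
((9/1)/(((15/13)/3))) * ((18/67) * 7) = 14742/335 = 44.01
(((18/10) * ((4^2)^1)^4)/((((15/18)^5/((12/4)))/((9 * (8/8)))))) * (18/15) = 743008370688/78125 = 9510507.14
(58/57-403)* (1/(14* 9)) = -22913/7182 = -3.19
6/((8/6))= 9/2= 4.50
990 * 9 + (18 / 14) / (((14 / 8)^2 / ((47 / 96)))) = 6112401 / 686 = 8910.21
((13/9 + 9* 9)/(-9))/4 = -2.29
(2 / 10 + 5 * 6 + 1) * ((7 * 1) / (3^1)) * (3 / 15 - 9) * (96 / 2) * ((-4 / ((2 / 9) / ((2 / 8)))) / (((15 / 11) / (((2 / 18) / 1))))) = 1409408 / 125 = 11275.26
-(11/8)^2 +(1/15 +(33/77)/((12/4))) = -11297/6720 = -1.68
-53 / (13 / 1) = -53 / 13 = -4.08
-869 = -869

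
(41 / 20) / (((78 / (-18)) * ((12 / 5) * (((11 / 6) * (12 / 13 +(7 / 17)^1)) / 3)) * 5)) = -6273 / 129800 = -0.05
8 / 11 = 0.73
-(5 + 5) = -10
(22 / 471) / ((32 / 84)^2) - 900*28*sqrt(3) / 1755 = 1617 / 5024 - 560*sqrt(3) / 39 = -24.55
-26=-26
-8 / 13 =-0.62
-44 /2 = -22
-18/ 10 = -9/ 5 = -1.80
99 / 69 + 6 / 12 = 89 / 46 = 1.93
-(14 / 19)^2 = -0.54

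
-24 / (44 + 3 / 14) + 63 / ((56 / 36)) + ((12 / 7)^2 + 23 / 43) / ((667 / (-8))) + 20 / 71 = 4965526903677 / 123529124362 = 40.20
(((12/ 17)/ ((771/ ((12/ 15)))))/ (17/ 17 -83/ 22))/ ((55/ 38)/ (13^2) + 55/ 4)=-411008/ 21407335425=-0.00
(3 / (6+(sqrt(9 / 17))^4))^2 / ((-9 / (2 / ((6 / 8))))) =-668168 / 9882675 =-0.07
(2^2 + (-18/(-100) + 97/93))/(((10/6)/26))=315731/3875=81.48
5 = 5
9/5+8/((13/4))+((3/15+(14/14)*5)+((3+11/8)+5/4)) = 1569/104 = 15.09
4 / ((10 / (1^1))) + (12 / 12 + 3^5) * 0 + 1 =7 / 5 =1.40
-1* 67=-67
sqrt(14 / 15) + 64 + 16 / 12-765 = -2099 / 3 + sqrt(210) / 15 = -698.70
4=4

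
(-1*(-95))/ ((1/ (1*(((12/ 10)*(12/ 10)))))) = 684/ 5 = 136.80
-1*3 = -3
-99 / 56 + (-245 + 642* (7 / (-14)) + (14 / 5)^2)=-783899 / 1400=-559.93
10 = 10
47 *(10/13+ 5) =271.15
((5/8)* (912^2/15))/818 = 17328/409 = 42.37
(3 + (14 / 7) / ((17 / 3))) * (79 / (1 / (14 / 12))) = 10507 / 34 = 309.03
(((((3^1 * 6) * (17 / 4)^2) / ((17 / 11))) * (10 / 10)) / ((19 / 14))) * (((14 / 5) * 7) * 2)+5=577744 / 95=6081.52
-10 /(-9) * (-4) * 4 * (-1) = 160 /9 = 17.78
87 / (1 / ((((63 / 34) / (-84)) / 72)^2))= 29 / 3551232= 0.00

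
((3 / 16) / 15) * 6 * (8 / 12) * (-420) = -21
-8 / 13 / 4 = -2 / 13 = -0.15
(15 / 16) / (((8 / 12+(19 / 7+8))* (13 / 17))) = 5355 / 49712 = 0.11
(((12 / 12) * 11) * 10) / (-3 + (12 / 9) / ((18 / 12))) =-990 / 19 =-52.11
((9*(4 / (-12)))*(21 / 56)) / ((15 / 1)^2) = -0.00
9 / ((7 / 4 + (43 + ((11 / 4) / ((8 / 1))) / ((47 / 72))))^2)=19881 / 4528384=0.00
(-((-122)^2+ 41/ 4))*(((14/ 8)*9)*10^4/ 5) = -469168875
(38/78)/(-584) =-19/22776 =-0.00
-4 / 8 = -1 / 2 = -0.50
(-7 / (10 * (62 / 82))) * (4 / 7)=-82 / 155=-0.53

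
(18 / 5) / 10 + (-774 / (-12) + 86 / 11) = 39973 / 550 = 72.68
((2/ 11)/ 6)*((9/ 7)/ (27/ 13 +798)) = 13/ 266959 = 0.00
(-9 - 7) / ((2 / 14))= -112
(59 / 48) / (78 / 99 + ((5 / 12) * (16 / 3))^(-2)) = 16225 / 13073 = 1.24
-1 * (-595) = 595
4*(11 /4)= 11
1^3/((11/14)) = 14/11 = 1.27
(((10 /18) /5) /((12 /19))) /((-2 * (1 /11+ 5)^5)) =-3059969 /118958063616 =-0.00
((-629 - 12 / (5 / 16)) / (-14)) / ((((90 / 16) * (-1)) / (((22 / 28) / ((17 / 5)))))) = -73414 / 37485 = -1.96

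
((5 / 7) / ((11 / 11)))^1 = 5 / 7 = 0.71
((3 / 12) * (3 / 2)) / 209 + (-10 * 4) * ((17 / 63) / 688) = -62933 / 4529448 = -0.01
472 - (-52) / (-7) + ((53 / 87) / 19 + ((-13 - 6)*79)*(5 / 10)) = -6616217 / 23142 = -285.90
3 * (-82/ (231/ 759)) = -5658/ 7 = -808.29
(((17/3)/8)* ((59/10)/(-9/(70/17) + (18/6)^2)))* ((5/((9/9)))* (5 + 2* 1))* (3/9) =245735/34344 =7.16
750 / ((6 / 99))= 12375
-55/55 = -1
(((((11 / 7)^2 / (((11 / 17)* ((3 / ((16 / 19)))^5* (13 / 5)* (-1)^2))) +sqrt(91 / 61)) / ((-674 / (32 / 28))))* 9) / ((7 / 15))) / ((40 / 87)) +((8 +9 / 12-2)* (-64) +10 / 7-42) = -36925152769844228 / 78136629345957-2349* sqrt(5551) / 2014586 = -472.66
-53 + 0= -53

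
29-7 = 22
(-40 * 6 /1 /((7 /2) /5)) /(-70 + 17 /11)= 8800 /1757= 5.01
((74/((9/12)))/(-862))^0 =1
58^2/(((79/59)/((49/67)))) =9725324/5293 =1837.39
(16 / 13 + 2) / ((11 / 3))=126 / 143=0.88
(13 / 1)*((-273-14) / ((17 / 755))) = -2816905 / 17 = -165700.29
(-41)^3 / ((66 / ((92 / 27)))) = -3170366 / 891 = -3558.21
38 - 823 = -785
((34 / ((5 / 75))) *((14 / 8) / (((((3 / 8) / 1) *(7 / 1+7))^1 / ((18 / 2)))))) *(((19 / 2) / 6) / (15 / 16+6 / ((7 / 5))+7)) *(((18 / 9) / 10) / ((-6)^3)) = -2261 / 12321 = -0.18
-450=-450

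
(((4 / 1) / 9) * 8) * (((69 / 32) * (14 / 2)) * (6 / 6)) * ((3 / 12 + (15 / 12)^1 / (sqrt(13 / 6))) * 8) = 322 / 3 + 1610 * sqrt(78) / 39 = 471.93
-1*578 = -578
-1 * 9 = -9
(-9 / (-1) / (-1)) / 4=-9 / 4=-2.25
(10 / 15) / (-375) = -2 / 1125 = -0.00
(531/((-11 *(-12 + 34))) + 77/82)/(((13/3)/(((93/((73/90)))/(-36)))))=668205/724306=0.92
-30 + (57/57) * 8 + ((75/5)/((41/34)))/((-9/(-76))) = 10214/123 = 83.04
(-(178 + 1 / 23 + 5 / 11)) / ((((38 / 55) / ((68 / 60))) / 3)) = -383860 / 437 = -878.40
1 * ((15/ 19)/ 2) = 15/ 38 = 0.39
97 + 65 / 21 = 2102 / 21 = 100.10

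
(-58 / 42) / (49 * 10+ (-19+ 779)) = -29 / 26250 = -0.00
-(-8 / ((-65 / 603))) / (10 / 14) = -33768 / 325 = -103.90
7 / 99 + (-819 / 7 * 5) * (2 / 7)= -167.07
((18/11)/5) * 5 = 18/11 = 1.64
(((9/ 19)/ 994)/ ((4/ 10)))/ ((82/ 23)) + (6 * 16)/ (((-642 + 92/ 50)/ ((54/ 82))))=-1219671765/ 12392313304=-0.10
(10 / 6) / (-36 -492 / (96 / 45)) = -40 / 6399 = -0.01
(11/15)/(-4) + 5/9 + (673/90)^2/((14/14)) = 56.29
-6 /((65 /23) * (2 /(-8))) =552 /65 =8.49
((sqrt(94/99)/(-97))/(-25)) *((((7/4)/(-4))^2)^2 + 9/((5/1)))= 601829 *sqrt(1034)/26222592000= 0.00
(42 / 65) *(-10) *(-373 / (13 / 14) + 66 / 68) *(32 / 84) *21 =59511984 / 2873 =20714.23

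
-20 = -20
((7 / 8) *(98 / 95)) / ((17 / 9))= 3087 / 6460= 0.48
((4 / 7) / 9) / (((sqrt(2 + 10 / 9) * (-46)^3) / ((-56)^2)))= -16 * sqrt(7) / 36501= -0.00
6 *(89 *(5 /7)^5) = 1668750 /16807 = 99.29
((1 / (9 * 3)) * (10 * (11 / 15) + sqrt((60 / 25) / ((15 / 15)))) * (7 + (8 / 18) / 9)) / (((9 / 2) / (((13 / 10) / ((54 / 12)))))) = 29692 * sqrt(15) / 4428675 + 326612 / 2657205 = 0.15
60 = 60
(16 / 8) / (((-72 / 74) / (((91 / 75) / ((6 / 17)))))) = -57239 / 8100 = -7.07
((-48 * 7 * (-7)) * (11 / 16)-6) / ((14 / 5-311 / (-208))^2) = 193606400 / 2217121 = 87.32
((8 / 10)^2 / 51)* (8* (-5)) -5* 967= -1233053 / 255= -4835.50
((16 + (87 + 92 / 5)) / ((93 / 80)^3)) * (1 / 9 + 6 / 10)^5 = 14.05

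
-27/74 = -0.36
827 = 827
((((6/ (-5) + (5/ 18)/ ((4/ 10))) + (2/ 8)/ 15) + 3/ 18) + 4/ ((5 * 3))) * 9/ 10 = -1/ 20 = -0.05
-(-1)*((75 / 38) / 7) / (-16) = -75 / 4256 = -0.02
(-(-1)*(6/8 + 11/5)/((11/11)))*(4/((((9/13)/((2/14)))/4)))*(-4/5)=-7.79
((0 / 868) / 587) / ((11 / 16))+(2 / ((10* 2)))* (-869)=-869 / 10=-86.90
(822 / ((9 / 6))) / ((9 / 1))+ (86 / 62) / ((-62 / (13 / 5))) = 5261249 / 86490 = 60.83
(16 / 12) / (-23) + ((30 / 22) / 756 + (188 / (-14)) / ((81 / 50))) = -4788629 / 573804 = -8.35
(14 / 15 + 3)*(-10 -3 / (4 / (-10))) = -59 / 6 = -9.83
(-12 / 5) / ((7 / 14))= -24 / 5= -4.80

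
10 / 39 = 0.26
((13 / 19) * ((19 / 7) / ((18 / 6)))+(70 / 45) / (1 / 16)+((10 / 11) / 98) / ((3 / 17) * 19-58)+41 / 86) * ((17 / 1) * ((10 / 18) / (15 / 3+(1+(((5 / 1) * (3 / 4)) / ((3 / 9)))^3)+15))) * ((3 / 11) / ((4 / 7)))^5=293611480515325 / 69801565837143712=0.00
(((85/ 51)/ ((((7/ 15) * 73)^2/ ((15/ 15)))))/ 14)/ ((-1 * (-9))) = 125/ 10967082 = 0.00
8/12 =2/3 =0.67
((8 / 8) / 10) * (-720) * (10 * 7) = -5040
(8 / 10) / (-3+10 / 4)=-8 / 5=-1.60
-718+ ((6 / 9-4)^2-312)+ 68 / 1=-8558 / 9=-950.89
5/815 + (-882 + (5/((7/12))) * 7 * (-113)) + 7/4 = -7660.24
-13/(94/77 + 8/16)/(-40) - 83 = -82.81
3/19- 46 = -871/19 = -45.84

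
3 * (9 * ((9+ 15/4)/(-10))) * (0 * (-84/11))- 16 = -16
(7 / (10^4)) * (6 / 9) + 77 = 1155007 / 15000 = 77.00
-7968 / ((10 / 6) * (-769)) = 6.22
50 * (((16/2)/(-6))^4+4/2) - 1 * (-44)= 24464/81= 302.02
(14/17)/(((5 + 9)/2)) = 2/17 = 0.12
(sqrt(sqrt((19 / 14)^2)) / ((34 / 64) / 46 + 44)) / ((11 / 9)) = 2208*sqrt(266) / 1662815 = 0.02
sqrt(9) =3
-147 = -147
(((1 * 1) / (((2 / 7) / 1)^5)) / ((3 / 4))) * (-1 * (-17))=11904.96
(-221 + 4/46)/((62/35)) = -177835/1426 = -124.71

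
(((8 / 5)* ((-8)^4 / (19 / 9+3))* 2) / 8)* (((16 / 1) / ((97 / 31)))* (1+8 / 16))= 27426816 / 11155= 2458.70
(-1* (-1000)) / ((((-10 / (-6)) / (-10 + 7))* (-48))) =75 / 2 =37.50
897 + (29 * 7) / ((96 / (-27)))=26877 / 32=839.91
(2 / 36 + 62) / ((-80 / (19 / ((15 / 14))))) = -148561 / 10800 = -13.76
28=28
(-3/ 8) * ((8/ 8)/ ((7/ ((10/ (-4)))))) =15/ 112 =0.13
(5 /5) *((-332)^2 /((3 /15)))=551120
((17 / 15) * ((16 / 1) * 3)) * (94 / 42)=12784 / 105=121.75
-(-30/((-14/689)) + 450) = -1926.43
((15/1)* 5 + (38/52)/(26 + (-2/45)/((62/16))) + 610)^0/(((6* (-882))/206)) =-0.04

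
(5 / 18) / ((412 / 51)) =85 / 2472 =0.03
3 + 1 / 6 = 19 / 6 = 3.17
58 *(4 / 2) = 116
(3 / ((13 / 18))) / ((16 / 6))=81 / 52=1.56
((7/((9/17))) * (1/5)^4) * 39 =1547/1875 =0.83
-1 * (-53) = 53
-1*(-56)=56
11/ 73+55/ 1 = 4026/ 73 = 55.15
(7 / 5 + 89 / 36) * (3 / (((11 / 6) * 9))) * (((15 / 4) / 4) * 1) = 697 / 1056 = 0.66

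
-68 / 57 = -1.19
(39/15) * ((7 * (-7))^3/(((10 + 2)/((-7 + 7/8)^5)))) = 432028097404813/1966080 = 219740853.58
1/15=0.07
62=62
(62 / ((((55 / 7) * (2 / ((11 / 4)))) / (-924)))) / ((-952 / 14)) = 50127 / 340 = 147.43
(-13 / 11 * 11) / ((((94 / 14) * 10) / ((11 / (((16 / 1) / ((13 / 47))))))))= -13013 / 353440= -0.04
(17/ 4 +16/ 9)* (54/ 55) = 651/ 110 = 5.92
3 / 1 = 3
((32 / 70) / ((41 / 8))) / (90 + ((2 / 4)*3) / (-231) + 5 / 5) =2816 / 2872665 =0.00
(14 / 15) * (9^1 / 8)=21 / 20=1.05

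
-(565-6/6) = -564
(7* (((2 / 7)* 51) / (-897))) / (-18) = 17 / 2691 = 0.01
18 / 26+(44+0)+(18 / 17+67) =112.75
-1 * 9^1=-9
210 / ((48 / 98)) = 1715 / 4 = 428.75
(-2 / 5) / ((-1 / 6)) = 12 / 5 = 2.40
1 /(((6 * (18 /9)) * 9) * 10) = 1 /1080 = 0.00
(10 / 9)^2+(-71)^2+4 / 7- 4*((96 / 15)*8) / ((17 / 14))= 234909523 / 48195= 4874.15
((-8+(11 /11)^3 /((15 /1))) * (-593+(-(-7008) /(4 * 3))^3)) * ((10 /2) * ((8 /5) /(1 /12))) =-758462630688 /5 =-151692526137.60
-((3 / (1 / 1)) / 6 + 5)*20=-110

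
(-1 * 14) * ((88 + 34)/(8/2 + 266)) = -854/135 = -6.33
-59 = -59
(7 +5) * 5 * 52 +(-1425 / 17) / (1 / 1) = 3036.18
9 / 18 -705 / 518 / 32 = 7583 / 16576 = 0.46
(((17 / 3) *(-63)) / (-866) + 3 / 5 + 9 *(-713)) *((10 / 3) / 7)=-9260409 / 3031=-3055.23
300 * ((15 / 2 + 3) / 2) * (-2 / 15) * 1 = -210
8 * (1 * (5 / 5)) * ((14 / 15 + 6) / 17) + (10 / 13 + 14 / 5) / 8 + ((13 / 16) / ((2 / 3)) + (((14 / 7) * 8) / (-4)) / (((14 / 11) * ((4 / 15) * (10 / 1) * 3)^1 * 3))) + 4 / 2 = 1009391 / 148512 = 6.80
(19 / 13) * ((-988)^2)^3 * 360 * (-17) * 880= -7321263038365577261875200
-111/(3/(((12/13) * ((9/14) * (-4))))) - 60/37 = 290244/3367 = 86.20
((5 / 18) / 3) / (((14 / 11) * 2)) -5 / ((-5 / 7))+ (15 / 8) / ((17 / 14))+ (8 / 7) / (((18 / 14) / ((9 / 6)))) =9.91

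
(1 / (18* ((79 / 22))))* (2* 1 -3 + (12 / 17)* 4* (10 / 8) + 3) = 1034 / 12087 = 0.09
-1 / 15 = -0.07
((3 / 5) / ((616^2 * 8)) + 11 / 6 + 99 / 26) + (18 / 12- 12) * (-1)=9554702197 / 591951360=16.14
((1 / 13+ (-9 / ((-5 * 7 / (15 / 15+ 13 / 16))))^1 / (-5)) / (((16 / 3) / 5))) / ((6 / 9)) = -5337 / 232960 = -0.02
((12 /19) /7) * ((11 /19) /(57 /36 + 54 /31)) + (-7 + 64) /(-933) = -44120737 /972154589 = -0.05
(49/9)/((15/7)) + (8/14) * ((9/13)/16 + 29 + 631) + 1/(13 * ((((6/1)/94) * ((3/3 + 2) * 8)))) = 37322669/98280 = 379.76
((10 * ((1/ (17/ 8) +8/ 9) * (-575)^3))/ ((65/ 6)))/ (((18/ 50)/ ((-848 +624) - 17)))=73306175000000/ 459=159708442265.80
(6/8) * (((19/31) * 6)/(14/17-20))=-0.14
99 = 99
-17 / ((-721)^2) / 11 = -17 / 5718251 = -0.00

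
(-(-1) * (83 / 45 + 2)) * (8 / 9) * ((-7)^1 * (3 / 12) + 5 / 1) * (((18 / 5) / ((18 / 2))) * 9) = 8996 / 225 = 39.98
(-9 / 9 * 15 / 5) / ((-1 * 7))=3 / 7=0.43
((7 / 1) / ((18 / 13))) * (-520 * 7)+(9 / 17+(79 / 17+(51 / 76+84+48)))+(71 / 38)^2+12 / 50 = -50429506679 / 2761650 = -18260.64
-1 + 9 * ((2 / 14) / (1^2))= 0.29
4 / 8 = 1 / 2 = 0.50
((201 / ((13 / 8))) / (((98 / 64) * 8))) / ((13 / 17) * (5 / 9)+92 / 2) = 984096 / 4524611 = 0.22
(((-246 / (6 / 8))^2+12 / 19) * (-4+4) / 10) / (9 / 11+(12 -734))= 0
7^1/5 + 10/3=71/15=4.73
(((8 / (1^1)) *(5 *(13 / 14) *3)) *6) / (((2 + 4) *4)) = 27.86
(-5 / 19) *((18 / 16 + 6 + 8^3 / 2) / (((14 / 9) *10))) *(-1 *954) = 9036765 / 2128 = 4246.60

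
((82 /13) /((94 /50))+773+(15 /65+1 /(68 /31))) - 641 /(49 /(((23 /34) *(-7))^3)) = 52016984093 /24014744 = 2166.04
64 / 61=1.05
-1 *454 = -454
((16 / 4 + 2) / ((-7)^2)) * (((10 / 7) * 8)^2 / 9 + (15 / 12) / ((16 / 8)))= 53405 / 28812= 1.85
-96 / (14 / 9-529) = 864 / 4747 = 0.18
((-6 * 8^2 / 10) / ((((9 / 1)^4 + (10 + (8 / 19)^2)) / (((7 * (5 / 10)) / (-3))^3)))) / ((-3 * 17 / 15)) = -141512 / 51849405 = -0.00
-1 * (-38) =38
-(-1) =1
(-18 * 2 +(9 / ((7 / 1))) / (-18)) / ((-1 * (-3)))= -505 / 42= -12.02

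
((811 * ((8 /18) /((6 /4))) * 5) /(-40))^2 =657721 /729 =902.22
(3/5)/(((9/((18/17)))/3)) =18/85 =0.21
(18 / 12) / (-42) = -1 / 28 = -0.04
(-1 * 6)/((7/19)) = -114/7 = -16.29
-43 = -43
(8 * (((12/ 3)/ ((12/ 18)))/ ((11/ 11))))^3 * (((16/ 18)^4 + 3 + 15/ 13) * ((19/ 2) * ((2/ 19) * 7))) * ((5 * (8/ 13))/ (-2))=-233700884480/ 41067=-5690722.10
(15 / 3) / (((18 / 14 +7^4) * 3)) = 35 / 50448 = 0.00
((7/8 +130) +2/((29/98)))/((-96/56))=-223517/2784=-80.29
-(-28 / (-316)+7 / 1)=-560 / 79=-7.09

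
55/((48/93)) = 1705/16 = 106.56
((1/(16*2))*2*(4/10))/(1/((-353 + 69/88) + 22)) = -29059/3520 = -8.26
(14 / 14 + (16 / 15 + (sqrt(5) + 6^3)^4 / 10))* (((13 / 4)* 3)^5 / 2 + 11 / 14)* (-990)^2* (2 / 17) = 38993033277974368395* sqrt(5) / 1904 + 67416063709367209807575 / 60928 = 1152281020995896768.56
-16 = -16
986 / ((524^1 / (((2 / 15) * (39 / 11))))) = 6409 / 7205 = 0.89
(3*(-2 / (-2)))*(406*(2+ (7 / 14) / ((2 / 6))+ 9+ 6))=22533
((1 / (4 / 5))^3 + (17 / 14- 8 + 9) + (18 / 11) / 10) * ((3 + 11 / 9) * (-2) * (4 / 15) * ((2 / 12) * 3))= -2027623 / 415800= -4.88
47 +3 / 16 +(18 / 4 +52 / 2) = 1243 / 16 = 77.69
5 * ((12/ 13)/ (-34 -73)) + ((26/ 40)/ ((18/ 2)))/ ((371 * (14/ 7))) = -7995517/ 185781960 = -0.04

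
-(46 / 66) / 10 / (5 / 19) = -437 / 1650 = -0.26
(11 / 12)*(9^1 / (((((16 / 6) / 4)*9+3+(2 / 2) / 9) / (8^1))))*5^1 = 1485 / 41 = 36.22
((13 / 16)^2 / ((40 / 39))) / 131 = 6591 / 1341440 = 0.00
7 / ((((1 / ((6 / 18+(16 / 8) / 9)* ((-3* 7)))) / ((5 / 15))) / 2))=-490 / 9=-54.44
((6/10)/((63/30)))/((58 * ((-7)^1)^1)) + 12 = 12.00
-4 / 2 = -2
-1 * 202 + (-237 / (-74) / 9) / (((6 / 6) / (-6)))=-7553 / 37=-204.14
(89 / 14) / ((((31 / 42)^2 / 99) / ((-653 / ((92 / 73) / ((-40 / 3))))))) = 7981036.73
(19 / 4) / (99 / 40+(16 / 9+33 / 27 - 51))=-190 / 1821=-0.10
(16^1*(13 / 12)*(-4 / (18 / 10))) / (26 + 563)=-1040 / 15903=-0.07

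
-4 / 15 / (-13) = 4 / 195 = 0.02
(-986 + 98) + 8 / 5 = -4432 / 5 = -886.40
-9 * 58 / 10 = -52.20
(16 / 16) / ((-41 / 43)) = -43 / 41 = -1.05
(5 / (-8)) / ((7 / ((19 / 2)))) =-95 / 112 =-0.85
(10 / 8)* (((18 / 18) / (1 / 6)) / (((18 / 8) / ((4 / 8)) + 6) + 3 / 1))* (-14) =-70 / 9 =-7.78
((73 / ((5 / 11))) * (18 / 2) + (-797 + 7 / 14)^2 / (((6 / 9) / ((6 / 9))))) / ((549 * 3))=386.07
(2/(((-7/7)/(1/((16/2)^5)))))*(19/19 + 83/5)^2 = -121/6400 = -0.02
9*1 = 9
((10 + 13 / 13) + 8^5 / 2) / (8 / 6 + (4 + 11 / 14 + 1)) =688590 / 299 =2302.98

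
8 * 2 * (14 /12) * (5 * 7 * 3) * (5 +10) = 29400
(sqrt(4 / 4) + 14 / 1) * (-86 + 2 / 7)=-9000 / 7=-1285.71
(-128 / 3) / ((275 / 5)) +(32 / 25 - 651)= -536659 / 825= -650.50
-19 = -19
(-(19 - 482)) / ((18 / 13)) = 6019 / 18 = 334.39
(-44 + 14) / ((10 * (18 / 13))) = -13 / 6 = -2.17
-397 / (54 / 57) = -7543 / 18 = -419.06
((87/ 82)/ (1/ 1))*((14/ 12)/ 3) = 0.41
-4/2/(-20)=1/10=0.10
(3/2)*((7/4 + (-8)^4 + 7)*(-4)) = -49257/2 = -24628.50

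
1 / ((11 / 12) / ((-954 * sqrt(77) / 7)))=-11448 * sqrt(77) / 77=-1304.62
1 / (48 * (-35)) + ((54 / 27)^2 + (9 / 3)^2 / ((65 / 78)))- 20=-8737 / 1680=-5.20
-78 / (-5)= 15.60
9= 9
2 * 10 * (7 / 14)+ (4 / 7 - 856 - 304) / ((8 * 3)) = -1609 / 42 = -38.31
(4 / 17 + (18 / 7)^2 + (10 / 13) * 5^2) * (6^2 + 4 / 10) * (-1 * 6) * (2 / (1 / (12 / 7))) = -19527.44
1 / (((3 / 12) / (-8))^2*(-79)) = -1024 / 79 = -12.96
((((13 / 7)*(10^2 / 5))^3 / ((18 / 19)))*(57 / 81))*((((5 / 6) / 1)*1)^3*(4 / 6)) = 99139625000 / 6751269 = 14684.59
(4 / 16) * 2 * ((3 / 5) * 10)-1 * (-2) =5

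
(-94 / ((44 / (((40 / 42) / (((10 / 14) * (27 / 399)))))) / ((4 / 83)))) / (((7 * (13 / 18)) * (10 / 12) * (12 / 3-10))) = 14288 / 178035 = 0.08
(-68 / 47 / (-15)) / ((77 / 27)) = 612 / 18095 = 0.03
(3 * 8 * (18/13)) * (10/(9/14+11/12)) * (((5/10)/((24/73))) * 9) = 4966920/1703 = 2916.57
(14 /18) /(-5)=-7 /45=-0.16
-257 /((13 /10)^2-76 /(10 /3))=25700 /2111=12.17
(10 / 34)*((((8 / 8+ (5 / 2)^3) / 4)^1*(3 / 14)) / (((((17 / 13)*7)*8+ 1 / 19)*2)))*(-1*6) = -211185 / 19693888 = -0.01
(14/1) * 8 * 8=896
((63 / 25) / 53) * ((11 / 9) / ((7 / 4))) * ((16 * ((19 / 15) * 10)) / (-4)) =-1.68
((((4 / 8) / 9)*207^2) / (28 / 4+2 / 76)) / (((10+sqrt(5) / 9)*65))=0.51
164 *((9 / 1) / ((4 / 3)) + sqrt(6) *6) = 3517.30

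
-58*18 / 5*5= -1044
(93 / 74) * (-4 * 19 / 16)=-5.97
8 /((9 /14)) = 112 /9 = 12.44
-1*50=-50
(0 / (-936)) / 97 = 0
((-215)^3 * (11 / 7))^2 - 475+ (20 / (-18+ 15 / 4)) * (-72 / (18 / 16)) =681225639826314830 / 2793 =243904632948913.29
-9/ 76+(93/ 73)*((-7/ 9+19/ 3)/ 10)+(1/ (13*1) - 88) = -18896575/ 216372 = -87.33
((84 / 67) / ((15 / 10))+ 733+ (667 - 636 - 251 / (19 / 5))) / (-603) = -98839 / 85291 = -1.16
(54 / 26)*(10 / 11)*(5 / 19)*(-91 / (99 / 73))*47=-3602550 / 2299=-1567.01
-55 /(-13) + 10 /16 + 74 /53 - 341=-1845131 /5512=-334.75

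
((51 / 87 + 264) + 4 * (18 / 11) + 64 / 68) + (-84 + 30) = 1182609 / 5423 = 218.07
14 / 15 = 0.93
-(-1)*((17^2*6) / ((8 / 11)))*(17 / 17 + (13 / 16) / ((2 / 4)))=200277 / 32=6258.66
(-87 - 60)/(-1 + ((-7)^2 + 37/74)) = -294/97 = -3.03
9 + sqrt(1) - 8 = 2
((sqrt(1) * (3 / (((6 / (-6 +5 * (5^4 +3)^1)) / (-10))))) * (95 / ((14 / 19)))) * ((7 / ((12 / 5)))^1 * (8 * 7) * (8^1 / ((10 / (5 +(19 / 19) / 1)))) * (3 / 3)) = -1583923600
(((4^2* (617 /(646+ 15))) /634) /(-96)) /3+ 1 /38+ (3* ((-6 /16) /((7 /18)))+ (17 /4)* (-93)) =-399415739795 /1003263156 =-398.12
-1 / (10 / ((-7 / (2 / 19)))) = 133 / 20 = 6.65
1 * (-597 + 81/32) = -19023/32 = -594.47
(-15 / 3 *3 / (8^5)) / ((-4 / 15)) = 225 / 131072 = 0.00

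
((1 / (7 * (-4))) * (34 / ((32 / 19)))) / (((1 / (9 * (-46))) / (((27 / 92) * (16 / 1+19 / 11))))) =15305355 / 9856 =1552.90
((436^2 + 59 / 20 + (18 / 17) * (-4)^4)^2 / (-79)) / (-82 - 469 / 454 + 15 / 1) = 951000513296821643 / 141036219400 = 6742952.39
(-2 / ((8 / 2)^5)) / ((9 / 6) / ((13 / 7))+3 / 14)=-91 / 47616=-0.00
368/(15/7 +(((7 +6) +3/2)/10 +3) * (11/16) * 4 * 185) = 41216/253801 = 0.16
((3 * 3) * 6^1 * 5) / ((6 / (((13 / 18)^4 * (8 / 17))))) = 142805 / 24786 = 5.76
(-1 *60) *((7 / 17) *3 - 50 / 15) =2140 / 17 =125.88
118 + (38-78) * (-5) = 318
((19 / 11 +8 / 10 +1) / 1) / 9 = 194 / 495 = 0.39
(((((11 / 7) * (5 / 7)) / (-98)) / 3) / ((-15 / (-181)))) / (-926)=1991 / 40019868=0.00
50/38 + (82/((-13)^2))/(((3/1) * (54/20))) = 357805/260091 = 1.38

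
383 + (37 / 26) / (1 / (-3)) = 9847 / 26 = 378.73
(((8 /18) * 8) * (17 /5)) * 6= 1088 /15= 72.53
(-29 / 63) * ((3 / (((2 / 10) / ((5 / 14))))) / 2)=-725 / 588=-1.23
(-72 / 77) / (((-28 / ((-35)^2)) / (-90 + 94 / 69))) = -83400 / 23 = -3626.09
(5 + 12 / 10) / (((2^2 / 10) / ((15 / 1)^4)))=1569375 / 2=784687.50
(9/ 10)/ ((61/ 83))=747/ 610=1.22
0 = 0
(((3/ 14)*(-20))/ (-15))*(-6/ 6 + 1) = 0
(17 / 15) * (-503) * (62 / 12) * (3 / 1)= -265081 / 30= -8836.03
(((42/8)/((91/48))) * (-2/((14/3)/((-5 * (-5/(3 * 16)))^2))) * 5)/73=-9375/425152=-0.02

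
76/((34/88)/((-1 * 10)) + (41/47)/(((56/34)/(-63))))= -1571680/690829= -2.28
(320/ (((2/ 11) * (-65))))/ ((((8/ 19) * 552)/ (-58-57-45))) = 16720/ 897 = 18.64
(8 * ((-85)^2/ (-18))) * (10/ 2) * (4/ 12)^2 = -144500/ 81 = -1783.95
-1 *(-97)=97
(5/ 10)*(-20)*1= -10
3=3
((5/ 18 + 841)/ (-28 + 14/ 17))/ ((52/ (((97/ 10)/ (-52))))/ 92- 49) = 574328561/ 965312964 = 0.59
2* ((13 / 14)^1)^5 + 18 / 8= 976345 / 268912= 3.63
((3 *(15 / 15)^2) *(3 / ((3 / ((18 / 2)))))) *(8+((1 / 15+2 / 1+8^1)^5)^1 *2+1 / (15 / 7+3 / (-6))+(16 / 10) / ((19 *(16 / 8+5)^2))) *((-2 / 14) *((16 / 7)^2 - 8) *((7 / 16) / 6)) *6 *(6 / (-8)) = -14288915406160823 / 19673193750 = -726313.97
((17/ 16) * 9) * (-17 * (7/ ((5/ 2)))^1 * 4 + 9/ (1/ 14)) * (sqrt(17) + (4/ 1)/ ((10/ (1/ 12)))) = -24633 * sqrt(17)/ 40-8211/ 400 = -2559.64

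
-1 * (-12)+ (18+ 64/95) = 2914/95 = 30.67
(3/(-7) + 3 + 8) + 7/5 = 11.97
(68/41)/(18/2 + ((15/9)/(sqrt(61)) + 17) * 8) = 1082628/94637225 -1632 * sqrt(61)/94637225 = 0.01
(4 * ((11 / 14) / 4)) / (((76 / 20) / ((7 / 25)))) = 11 / 190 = 0.06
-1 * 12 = -12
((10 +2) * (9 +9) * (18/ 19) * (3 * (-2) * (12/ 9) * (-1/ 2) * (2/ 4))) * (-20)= -155520/ 19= -8185.26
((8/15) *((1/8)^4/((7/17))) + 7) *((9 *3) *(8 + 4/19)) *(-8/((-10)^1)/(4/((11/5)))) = 682.82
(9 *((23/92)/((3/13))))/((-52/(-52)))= 39/4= 9.75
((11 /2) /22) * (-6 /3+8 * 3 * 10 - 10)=57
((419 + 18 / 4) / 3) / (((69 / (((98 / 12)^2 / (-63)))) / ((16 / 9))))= -581042 / 150903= -3.85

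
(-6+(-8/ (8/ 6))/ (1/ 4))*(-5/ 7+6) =-1110/ 7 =-158.57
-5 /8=-0.62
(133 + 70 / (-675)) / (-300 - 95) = -17941 / 53325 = -0.34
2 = 2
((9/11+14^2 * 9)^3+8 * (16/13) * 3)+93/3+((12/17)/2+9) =1616851905595963/294151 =5496673156.29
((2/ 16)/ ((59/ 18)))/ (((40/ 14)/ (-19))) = -1197/ 4720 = -0.25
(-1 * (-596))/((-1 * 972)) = -149/243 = -0.61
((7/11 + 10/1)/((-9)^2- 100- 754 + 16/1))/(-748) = 117/6228596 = 0.00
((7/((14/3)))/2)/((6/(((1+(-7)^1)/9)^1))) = -1/12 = -0.08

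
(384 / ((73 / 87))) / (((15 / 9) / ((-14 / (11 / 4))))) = -5612544 / 4015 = -1397.89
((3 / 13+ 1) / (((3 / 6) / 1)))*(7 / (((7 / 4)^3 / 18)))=36864 / 637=57.87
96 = 96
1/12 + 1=13/12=1.08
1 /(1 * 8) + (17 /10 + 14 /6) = 499 /120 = 4.16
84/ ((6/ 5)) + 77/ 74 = 5257/ 74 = 71.04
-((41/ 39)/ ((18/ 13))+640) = -34601/ 54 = -640.76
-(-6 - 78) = 84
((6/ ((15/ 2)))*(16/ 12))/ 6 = 8/ 45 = 0.18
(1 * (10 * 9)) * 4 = 360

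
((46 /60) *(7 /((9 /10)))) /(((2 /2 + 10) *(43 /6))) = 322 /4257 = 0.08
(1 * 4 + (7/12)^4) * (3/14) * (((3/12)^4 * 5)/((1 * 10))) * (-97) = -8278465/49545216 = -0.17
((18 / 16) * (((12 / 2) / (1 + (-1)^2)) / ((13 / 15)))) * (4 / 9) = 45 / 26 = 1.73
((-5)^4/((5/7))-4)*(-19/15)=-16549/15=-1103.27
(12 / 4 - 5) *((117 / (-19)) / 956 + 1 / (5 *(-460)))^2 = -644692232 / 6817712655625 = -0.00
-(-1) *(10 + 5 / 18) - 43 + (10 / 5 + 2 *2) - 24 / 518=-124795 / 4662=-26.77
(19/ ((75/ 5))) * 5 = 19/ 3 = 6.33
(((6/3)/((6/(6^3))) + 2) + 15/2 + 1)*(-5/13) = -825/26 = -31.73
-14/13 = -1.08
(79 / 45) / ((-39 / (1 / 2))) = -79 / 3510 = -0.02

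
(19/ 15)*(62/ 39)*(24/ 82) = 4712/ 7995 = 0.59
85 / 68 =5 / 4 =1.25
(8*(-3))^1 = -24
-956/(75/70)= -13384/15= -892.27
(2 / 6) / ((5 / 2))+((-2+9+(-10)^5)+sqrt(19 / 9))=-99991.41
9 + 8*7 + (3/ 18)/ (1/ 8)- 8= 175/ 3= 58.33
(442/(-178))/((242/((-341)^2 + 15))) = -1193.31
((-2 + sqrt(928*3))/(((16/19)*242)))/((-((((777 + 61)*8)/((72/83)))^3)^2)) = 10097379/219198722640574101899402563757056 - 10097379*sqrt(174)/109599361320287050949701281878528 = -0.00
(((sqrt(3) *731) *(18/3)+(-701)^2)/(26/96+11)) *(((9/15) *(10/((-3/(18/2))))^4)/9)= 11368512000 *sqrt(3)/541+1273711392000/541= 2390761982.24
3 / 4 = 0.75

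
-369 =-369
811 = 811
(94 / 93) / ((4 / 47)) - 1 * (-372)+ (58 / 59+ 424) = 8876423 / 10974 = 808.86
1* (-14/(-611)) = 14/611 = 0.02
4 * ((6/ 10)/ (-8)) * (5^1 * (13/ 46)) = -39/ 92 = -0.42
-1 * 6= -6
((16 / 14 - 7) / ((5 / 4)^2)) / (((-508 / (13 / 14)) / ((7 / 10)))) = 533 / 111125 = 0.00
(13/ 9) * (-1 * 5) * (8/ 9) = -520/ 81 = -6.42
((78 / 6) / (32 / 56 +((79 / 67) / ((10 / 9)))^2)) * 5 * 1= 204249500 / 5334247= 38.29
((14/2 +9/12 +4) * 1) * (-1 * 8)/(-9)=94/9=10.44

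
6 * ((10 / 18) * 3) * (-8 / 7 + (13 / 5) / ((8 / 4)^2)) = -69 / 14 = -4.93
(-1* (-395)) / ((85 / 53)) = 246.29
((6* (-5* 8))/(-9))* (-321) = -8560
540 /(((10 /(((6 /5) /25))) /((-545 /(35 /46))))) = -1624536 /875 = -1856.61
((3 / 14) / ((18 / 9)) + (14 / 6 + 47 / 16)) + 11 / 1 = 5503 / 336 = 16.38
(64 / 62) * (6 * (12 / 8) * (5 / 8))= 180 / 31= 5.81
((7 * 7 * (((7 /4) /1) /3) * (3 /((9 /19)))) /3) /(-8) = -7.54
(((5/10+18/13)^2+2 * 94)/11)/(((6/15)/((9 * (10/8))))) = 29135025/59488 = 489.76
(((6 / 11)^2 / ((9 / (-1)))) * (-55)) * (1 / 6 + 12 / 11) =830 / 363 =2.29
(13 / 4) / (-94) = -13 / 376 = -0.03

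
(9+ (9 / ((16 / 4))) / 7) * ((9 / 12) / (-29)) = -27 / 112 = -0.24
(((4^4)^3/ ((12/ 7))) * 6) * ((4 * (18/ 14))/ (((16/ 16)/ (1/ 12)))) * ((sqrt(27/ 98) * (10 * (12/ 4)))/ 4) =283115520 * sqrt(6)/ 7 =99069794.61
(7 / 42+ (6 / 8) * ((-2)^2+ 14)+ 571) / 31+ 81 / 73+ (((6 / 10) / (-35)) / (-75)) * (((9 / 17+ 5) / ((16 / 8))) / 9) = 30250278236 / 1514795625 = 19.97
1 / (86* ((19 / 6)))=3 / 817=0.00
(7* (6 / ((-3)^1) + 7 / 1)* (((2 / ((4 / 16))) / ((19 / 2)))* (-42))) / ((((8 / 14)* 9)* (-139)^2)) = -13720 / 1101297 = -0.01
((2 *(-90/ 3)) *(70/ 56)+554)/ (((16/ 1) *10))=479/ 160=2.99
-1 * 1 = -1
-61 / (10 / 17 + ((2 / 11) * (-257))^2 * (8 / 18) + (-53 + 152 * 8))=-1129293 / 39506837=-0.03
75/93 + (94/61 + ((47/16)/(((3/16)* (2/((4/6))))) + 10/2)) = 12.57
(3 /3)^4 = 1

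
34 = 34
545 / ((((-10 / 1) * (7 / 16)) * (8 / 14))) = -218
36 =36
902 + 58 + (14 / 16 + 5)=7727 / 8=965.88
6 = 6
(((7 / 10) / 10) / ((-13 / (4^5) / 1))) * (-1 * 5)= 1792 / 65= 27.57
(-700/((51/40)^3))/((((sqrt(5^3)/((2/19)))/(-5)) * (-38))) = -8960000 * sqrt(5)/47887011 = -0.42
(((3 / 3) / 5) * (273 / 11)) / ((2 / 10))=273 / 11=24.82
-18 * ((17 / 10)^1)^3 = -44217 / 500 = -88.43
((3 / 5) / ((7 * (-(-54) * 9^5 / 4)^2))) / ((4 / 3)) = 1 / 9885033776835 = 0.00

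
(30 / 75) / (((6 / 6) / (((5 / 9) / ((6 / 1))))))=1 / 27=0.04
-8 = -8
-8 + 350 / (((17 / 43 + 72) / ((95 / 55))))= 12006 / 34243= 0.35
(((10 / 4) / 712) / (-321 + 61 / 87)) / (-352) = 435 / 13967776768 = 0.00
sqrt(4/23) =2 * sqrt(23)/23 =0.42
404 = 404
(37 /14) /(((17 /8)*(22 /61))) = 4514 /1309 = 3.45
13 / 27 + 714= 19291 / 27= 714.48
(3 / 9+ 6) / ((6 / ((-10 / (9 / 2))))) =-190 / 81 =-2.35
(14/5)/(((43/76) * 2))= 532/215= 2.47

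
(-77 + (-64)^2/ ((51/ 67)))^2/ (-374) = -75220.92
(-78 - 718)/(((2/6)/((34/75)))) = -27064/25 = -1082.56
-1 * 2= -2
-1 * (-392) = 392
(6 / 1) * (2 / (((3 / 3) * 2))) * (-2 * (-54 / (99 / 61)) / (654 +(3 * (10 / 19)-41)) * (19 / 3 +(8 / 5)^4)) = 672118008 / 80279375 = 8.37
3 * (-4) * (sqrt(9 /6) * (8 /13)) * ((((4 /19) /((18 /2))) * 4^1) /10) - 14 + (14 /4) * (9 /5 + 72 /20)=4.82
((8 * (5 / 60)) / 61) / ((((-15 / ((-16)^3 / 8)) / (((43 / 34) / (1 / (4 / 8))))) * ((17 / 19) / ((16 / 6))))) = 1673216 / 2379915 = 0.70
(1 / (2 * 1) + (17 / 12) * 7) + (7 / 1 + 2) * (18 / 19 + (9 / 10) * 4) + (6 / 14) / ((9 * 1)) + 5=149999 / 2660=56.39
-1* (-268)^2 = -71824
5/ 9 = 0.56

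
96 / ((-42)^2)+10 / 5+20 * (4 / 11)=15082 / 1617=9.33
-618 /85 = -7.27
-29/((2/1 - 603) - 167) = 29/768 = 0.04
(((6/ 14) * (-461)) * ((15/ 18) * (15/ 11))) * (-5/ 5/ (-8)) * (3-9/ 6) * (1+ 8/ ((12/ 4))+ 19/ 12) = -311175/ 1408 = -221.00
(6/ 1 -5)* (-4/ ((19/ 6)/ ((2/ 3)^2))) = -32/ 57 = -0.56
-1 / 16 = -0.06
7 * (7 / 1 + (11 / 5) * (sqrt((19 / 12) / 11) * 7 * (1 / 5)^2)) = 49 * sqrt(627) / 750 + 49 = 50.64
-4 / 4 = -1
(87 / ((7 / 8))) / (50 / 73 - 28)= -25404 / 6979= -3.64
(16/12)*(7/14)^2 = 1/3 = 0.33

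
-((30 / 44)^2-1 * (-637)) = -308533 / 484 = -637.46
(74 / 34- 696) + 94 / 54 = -692.08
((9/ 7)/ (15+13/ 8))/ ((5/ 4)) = 288/ 4655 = 0.06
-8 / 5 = -1.60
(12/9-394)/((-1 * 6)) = 589/9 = 65.44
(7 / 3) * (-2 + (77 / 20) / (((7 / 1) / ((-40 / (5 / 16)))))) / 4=-1267 / 30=-42.23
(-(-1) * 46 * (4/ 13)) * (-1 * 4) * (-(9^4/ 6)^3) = 962352494676/ 13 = 74027114975.08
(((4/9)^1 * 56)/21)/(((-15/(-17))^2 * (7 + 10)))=544/6075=0.09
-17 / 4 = -4.25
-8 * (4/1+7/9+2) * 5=-2440/9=-271.11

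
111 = 111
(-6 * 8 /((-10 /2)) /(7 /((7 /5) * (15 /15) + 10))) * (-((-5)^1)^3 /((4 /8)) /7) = 27360 /49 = 558.37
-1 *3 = -3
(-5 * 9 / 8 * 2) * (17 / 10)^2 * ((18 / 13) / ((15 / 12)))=-23409 / 650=-36.01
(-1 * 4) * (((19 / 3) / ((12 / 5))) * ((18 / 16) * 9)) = -855 / 8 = -106.88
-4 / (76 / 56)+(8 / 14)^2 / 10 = -13568 / 4655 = -2.91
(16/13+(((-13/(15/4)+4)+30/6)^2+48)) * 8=1868456/2925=638.79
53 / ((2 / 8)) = 212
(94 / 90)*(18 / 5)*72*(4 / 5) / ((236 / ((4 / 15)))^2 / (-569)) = -1711552 / 10878125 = -0.16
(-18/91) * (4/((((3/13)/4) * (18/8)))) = -128/21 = -6.10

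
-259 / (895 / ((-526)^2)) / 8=-17914771 / 1790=-10008.25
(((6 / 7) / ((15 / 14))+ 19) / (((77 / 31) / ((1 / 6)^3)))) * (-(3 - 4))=31 / 840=0.04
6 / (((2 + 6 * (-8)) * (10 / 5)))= -0.07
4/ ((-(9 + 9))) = -2/ 9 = -0.22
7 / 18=0.39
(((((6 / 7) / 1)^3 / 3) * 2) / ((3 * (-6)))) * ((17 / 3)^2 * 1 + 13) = -464 / 441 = -1.05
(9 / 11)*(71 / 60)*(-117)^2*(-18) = -26241813 / 110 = -238561.94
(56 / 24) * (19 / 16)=2.77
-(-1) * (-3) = -3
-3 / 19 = -0.16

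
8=8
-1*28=-28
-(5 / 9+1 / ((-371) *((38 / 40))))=-35065 / 63441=-0.55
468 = 468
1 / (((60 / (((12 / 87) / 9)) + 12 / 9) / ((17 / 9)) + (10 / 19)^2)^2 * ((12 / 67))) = 2523405523 / 1943372290820268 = 0.00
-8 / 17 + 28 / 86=-106 / 731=-0.15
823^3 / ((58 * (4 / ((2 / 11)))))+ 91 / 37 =20625461495 / 47212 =436869.05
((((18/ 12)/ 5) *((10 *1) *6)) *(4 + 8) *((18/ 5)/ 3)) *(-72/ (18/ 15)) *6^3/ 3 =-1119744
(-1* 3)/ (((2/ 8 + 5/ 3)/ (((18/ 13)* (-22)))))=14256/ 299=47.68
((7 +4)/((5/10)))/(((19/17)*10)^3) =54043/3429500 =0.02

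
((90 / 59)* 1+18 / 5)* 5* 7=10584 / 59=179.39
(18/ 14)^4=6561/ 2401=2.73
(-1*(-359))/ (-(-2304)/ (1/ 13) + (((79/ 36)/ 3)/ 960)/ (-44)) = 1637729280/ 136638627761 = 0.01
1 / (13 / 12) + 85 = 1117 / 13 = 85.92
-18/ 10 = -9/ 5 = -1.80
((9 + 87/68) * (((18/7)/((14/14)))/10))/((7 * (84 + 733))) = 6291/13611220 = 0.00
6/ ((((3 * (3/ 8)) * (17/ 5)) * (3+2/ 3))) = 80/ 187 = 0.43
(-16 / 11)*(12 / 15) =-64 / 55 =-1.16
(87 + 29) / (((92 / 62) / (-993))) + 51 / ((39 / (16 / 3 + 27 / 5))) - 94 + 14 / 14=-348509884 / 4485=-77705.66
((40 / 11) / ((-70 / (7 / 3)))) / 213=-4 / 7029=-0.00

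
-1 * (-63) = 63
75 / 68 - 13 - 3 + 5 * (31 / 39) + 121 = 291925 / 2652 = 110.08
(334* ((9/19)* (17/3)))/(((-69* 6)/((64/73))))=-1.90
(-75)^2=5625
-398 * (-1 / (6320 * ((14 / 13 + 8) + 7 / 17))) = 43979 / 6626520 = 0.01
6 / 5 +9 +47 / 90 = 193 / 18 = 10.72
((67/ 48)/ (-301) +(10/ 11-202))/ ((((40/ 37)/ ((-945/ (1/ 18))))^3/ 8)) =379403811035290770309/ 60544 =6266579859858793.11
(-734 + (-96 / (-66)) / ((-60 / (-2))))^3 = -1776044923713208 / 4492125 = -395368544.67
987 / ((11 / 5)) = 448.64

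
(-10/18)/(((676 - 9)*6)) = -5/36018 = -0.00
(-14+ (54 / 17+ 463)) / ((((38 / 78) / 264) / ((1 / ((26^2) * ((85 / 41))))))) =62403066 / 356915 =174.84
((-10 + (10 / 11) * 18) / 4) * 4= 70 / 11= 6.36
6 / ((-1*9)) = -2 / 3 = -0.67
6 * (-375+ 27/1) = -2088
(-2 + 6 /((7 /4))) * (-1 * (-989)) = 9890 /7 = 1412.86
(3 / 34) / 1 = 3 / 34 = 0.09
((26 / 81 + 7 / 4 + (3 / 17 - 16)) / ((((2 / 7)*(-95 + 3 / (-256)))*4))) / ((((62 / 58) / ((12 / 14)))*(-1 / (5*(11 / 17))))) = -0.33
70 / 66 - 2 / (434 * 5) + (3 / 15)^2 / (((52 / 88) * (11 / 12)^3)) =29378386 / 25600575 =1.15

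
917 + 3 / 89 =81616 / 89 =917.03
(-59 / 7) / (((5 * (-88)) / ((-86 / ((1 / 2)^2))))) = -6.59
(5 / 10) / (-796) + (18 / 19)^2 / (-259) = -609307 / 148850408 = -0.00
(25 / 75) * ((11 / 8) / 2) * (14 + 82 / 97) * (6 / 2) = 990 / 97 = 10.21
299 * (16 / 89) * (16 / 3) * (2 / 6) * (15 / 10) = 38272 / 267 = 143.34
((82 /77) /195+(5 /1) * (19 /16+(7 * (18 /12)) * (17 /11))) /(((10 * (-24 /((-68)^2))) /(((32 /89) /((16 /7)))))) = -6045861793 /22908600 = -263.91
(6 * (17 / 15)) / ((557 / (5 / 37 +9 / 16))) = 7021 / 824360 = 0.01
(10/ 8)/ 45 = 1/ 36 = 0.03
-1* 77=-77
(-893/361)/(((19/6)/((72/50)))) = -10152/9025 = -1.12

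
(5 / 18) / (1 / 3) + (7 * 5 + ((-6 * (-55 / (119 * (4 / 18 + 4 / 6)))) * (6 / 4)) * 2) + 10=78815 / 1428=55.19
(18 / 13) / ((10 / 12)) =108 / 65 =1.66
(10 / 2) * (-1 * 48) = -240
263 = 263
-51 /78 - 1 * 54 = -1421 /26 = -54.65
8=8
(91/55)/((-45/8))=-728/2475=-0.29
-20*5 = -100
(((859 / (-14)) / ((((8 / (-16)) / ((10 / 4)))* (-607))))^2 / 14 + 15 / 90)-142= -430135394753 / 3033072168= -141.82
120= 120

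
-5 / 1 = -5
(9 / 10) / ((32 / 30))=27 / 32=0.84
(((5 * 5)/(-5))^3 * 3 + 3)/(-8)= 93/2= 46.50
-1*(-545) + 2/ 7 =545.29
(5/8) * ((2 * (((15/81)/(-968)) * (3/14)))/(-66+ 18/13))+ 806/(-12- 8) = -16515442619/409812480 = -40.30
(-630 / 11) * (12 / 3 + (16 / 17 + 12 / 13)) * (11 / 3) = -272160 / 221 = -1231.49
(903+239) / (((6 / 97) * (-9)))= -55387 / 27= -2051.37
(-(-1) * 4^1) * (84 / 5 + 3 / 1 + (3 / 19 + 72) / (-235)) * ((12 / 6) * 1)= 696288 / 4465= 155.94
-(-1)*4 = 4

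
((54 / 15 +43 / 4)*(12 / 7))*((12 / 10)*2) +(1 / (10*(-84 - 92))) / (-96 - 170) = 59.04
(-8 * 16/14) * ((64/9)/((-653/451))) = 44.90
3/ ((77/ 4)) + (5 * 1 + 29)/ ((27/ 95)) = 249034/ 2079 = 119.79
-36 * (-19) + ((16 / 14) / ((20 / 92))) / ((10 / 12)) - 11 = 118879 / 175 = 679.31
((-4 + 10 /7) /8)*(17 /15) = -51 /140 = -0.36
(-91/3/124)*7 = -637/372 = -1.71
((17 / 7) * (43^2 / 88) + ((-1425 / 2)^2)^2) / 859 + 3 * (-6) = 317504698591807 / 1058288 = 300017290.75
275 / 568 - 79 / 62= -13911 / 17608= -0.79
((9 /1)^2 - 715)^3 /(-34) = 127420052 /17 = 7495297.18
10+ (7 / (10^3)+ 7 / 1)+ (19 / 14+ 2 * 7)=32.36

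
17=17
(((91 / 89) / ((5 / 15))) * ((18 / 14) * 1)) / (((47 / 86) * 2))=15093 / 4183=3.61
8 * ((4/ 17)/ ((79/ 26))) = 832/ 1343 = 0.62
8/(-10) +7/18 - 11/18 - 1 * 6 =-316/45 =-7.02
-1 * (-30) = 30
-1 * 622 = -622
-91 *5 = -455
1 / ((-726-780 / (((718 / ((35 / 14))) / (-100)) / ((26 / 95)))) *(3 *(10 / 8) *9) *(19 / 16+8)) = -218272 / 44105968935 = -0.00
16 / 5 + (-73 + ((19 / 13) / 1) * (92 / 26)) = -64.63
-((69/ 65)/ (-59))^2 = -4761/ 14707225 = -0.00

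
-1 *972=-972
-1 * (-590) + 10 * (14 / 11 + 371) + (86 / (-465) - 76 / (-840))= 20588509 / 4774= 4312.63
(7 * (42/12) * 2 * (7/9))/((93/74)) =30.32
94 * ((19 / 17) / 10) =893 / 85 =10.51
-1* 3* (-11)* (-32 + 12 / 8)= -2013 / 2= -1006.50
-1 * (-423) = 423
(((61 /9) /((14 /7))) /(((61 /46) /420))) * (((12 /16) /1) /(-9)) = -805 /9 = -89.44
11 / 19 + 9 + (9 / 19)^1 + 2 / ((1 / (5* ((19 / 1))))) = 200.05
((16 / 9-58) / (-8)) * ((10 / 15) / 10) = 253 / 540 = 0.47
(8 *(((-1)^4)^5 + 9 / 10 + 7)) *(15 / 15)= 356 / 5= 71.20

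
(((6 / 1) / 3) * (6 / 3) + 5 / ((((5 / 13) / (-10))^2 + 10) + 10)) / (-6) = -0.71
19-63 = -44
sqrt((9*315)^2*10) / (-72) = -315*sqrt(10) / 8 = -124.51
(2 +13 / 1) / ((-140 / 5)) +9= 237 / 28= 8.46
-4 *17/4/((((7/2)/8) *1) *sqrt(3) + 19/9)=-744192/80509 + 154224 *sqrt(3)/80509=-5.93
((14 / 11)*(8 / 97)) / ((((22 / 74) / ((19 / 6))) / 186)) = 2440816 / 11737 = 207.96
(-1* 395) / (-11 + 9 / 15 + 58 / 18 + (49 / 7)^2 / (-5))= 17775 / 764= 23.27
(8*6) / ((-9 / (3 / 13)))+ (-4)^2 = 192 / 13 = 14.77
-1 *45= -45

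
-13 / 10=-1.30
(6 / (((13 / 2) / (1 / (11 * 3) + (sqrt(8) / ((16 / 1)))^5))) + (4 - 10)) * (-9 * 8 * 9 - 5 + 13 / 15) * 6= 16707656 / 715 - 14673 * sqrt(2) / 33280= 23366.73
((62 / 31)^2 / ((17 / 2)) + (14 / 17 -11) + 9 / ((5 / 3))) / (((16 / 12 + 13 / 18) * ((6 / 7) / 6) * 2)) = -23058 / 3145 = -7.33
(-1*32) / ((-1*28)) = 1.14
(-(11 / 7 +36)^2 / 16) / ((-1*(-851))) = -69169 / 667184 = -0.10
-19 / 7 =-2.71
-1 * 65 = -65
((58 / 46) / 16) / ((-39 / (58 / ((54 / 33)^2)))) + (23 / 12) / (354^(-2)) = 240188.96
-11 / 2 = -5.50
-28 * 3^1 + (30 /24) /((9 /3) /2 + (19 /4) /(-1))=-1097 /13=-84.38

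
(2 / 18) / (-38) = -1 / 342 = -0.00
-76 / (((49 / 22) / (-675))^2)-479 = -16760860079 / 2401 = -6980783.04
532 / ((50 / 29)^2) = 111853 / 625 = 178.96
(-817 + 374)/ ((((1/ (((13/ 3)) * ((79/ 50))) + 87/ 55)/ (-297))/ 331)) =25204375.11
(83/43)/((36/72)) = 166/43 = 3.86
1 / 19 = 0.05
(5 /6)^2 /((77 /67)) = 1675 /2772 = 0.60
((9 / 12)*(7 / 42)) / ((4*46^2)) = 1 / 67712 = 0.00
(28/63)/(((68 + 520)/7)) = 1/189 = 0.01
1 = 1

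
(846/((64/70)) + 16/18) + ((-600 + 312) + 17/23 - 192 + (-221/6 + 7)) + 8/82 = 56653067/135792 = 417.20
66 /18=11 /3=3.67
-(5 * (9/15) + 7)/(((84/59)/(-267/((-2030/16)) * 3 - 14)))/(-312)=-230159/1330056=-0.17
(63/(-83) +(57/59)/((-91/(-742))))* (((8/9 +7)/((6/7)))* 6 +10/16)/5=121478431/1527864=79.51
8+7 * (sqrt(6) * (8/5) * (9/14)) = 8+36 * sqrt(6)/5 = 25.64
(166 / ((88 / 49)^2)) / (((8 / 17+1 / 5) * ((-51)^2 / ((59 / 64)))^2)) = 3468520615 / 359750938263552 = 0.00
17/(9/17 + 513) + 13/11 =116669/96030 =1.21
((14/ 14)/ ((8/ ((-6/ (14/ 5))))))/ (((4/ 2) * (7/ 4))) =-15/ 196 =-0.08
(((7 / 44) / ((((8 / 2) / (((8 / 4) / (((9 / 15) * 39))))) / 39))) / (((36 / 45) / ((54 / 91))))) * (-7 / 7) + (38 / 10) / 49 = -11653 / 560560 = -0.02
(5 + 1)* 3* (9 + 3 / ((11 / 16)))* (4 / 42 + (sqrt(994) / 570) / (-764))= 252 / 11 - 441* sqrt(994) / 798380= 22.89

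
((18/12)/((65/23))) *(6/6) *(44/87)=506/1885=0.27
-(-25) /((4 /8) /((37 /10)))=185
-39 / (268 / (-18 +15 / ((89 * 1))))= 61893 / 23852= 2.59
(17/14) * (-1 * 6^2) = -306/7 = -43.71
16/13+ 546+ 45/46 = 327829/598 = 548.21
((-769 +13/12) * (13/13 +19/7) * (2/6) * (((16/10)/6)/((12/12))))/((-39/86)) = 316996/567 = 559.08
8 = 8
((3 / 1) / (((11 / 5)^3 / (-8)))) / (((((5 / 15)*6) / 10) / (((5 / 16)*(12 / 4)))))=-28125 / 2662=-10.57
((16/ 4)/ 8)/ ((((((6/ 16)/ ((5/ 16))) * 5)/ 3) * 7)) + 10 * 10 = 2801/ 28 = 100.04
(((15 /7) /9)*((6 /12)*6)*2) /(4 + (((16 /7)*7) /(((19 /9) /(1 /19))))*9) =361 /1918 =0.19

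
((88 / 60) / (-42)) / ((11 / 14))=-0.04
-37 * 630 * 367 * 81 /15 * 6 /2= -138587274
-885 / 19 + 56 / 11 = -8671 / 209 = -41.49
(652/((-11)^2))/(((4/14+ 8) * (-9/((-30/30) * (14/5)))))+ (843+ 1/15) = 26631278/31581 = 843.27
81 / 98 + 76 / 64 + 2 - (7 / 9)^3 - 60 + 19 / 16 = -15794105 / 285768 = -55.27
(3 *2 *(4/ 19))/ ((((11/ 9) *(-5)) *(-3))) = 72/ 1045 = 0.07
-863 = -863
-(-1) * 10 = 10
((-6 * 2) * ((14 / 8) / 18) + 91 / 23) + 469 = 65107 / 138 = 471.79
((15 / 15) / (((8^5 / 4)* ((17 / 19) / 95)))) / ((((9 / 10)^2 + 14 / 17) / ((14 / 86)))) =315875 / 244553728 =0.00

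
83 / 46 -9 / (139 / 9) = 7811 / 6394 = 1.22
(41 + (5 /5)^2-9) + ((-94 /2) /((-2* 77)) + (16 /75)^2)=28890049 /866250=33.35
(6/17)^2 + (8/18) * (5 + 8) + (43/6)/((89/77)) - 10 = 973513/462978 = 2.10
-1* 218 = -218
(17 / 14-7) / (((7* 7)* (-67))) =81 / 45962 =0.00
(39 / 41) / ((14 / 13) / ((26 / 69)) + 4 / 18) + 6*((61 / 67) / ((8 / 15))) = 543170817 / 51478780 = 10.55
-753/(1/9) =-6777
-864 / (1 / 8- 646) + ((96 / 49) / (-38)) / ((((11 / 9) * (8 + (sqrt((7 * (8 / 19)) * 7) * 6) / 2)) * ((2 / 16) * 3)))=1082641536 / 804868757- 864 * sqrt(38) / 422807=1.33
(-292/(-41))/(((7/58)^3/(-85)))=-4842679840/14063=-344356.10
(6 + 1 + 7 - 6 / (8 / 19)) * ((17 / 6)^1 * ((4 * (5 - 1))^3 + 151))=-72199 / 24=-3008.29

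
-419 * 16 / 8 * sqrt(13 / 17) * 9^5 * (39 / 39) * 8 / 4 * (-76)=7521425424 * sqrt(221) / 17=6577295731.24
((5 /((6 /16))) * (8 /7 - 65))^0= 1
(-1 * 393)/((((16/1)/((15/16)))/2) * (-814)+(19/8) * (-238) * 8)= 0.03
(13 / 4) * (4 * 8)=104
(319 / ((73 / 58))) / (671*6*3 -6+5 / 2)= 0.02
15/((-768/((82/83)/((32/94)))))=-9635/169984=-0.06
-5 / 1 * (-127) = 635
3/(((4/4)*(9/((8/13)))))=8/39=0.21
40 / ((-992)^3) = -5 / 122023936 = -0.00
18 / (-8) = -9 / 4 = -2.25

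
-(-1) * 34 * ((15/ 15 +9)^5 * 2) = 6800000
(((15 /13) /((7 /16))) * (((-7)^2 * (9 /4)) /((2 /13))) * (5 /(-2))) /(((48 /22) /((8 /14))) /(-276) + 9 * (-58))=2390850 /264139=9.05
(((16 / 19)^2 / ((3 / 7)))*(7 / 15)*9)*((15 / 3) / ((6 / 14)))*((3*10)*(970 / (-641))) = -851737600 / 231401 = -3680.79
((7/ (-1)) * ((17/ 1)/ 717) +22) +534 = 398533/ 717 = 555.83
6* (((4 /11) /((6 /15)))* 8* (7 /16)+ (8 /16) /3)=20.09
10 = 10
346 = 346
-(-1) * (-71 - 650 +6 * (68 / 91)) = -65203 / 91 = -716.52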